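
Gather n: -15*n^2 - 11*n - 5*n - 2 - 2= -15*n^2 - 16*n - 4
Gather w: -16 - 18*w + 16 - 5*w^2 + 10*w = -5*w^2 - 8*w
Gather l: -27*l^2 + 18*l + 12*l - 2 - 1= -27*l^2 + 30*l - 3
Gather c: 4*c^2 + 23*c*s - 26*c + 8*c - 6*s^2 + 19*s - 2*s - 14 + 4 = 4*c^2 + c*(23*s - 18) - 6*s^2 + 17*s - 10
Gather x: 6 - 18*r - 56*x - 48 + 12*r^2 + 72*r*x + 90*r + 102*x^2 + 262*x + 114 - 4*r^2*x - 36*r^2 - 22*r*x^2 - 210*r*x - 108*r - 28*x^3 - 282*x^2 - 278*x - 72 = -24*r^2 - 36*r - 28*x^3 + x^2*(-22*r - 180) + x*(-4*r^2 - 138*r - 72)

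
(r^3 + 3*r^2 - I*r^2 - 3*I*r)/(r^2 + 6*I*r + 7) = r*(r + 3)/(r + 7*I)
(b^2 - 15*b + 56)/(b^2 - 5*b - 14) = (b - 8)/(b + 2)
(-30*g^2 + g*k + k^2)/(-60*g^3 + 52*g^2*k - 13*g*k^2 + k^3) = (6*g + k)/(12*g^2 - 8*g*k + k^2)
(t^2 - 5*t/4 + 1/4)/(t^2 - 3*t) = (4*t^2 - 5*t + 1)/(4*t*(t - 3))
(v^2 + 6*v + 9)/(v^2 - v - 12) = (v + 3)/(v - 4)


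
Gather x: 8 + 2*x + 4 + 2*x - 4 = 4*x + 8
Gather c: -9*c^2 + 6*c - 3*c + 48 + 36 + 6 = -9*c^2 + 3*c + 90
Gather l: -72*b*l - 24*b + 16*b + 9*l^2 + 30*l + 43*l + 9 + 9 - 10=-8*b + 9*l^2 + l*(73 - 72*b) + 8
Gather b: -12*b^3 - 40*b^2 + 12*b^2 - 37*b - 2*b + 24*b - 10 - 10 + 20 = -12*b^3 - 28*b^2 - 15*b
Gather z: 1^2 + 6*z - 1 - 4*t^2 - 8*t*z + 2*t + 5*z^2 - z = -4*t^2 + 2*t + 5*z^2 + z*(5 - 8*t)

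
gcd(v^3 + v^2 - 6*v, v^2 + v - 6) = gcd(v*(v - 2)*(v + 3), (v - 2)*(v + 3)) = v^2 + v - 6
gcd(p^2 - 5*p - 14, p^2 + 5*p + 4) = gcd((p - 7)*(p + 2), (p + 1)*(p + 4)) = 1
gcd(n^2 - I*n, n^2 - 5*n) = n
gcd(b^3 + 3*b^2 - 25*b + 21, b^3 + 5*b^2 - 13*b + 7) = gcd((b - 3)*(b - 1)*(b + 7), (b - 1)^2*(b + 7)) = b^2 + 6*b - 7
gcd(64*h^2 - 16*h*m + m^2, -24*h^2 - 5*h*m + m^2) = 8*h - m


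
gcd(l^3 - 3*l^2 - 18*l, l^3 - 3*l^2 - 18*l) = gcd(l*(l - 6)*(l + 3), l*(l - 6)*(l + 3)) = l^3 - 3*l^2 - 18*l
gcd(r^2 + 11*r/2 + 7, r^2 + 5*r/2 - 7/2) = r + 7/2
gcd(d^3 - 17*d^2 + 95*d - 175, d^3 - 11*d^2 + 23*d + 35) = d^2 - 12*d + 35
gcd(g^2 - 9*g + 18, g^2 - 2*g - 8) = 1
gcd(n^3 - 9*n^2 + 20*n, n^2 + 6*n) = n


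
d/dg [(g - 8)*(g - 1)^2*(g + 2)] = 4*g^3 - 24*g^2 - 6*g + 26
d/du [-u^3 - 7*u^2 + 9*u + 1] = -3*u^2 - 14*u + 9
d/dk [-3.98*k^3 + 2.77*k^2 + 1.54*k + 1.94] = -11.94*k^2 + 5.54*k + 1.54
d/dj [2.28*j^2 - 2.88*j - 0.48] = 4.56*j - 2.88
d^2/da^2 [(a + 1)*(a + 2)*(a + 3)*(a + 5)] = 12*a^2 + 66*a + 82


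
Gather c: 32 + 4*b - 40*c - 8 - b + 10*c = 3*b - 30*c + 24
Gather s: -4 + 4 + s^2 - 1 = s^2 - 1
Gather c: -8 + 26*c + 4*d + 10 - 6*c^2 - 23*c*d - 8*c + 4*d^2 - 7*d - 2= -6*c^2 + c*(18 - 23*d) + 4*d^2 - 3*d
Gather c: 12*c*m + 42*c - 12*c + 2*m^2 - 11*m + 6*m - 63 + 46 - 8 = c*(12*m + 30) + 2*m^2 - 5*m - 25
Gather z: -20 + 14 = -6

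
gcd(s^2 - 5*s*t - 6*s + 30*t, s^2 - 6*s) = s - 6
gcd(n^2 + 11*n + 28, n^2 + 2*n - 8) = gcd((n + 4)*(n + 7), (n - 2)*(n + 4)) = n + 4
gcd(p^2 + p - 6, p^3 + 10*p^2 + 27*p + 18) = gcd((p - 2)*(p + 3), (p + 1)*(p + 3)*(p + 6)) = p + 3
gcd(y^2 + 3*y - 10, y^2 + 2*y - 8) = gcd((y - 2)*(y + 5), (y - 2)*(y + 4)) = y - 2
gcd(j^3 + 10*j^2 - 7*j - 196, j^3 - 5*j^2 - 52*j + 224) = j^2 + 3*j - 28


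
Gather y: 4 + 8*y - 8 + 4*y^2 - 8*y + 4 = 4*y^2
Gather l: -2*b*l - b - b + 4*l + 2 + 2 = -2*b + l*(4 - 2*b) + 4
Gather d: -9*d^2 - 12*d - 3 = -9*d^2 - 12*d - 3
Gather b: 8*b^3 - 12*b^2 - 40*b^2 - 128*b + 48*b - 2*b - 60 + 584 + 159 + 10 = 8*b^3 - 52*b^2 - 82*b + 693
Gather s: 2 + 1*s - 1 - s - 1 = 0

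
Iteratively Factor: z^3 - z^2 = (z)*(z^2 - z) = z^2*(z - 1)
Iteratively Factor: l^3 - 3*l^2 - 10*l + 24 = (l + 3)*(l^2 - 6*l + 8) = (l - 2)*(l + 3)*(l - 4)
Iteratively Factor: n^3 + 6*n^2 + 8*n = (n + 2)*(n^2 + 4*n) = (n + 2)*(n + 4)*(n)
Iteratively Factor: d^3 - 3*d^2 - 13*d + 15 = (d - 1)*(d^2 - 2*d - 15) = (d - 1)*(d + 3)*(d - 5)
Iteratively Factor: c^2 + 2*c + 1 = (c + 1)*(c + 1)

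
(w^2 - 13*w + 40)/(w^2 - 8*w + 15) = (w - 8)/(w - 3)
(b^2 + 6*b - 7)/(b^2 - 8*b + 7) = (b + 7)/(b - 7)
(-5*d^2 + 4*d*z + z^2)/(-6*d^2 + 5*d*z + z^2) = (5*d + z)/(6*d + z)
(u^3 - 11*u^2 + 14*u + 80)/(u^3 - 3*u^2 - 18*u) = (-u^3 + 11*u^2 - 14*u - 80)/(u*(-u^2 + 3*u + 18))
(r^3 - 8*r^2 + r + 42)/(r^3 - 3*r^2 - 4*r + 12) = (r - 7)/(r - 2)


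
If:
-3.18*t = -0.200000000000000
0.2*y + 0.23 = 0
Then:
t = 0.06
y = -1.15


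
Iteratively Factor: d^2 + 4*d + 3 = (d + 1)*(d + 3)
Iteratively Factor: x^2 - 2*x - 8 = (x + 2)*(x - 4)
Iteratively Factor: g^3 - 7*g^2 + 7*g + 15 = (g - 3)*(g^2 - 4*g - 5) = (g - 5)*(g - 3)*(g + 1)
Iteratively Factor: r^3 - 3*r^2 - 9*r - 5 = (r + 1)*(r^2 - 4*r - 5) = (r + 1)^2*(r - 5)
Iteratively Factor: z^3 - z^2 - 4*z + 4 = (z + 2)*(z^2 - 3*z + 2) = (z - 2)*(z + 2)*(z - 1)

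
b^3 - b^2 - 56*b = b*(b - 8)*(b + 7)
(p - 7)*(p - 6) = p^2 - 13*p + 42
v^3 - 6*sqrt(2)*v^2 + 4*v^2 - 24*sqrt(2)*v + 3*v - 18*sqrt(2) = (v + 1)*(v + 3)*(v - 6*sqrt(2))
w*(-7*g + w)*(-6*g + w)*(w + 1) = 42*g^2*w^2 + 42*g^2*w - 13*g*w^3 - 13*g*w^2 + w^4 + w^3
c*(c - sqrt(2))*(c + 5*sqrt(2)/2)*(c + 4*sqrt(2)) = c^4 + 11*sqrt(2)*c^3/2 + 7*c^2 - 20*sqrt(2)*c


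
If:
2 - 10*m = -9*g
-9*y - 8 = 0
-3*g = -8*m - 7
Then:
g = -43/21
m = -23/14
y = -8/9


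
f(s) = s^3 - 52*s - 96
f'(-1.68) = -43.53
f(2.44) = -208.35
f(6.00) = -192.00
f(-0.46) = -72.18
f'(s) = 3*s^2 - 52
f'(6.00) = 56.00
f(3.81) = -238.81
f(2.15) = -197.86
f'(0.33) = -51.67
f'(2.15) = -38.13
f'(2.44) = -34.14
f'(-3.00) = -25.00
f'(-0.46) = -51.37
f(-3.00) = 33.00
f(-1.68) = -13.38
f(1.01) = -147.49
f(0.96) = -145.04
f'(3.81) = -8.45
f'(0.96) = -49.24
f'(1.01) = -48.94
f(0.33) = -113.12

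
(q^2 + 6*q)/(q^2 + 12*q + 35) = q*(q + 6)/(q^2 + 12*q + 35)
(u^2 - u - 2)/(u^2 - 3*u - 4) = (u - 2)/(u - 4)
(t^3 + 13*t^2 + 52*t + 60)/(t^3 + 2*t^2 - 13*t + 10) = (t^2 + 8*t + 12)/(t^2 - 3*t + 2)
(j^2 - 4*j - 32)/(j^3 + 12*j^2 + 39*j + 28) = (j - 8)/(j^2 + 8*j + 7)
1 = 1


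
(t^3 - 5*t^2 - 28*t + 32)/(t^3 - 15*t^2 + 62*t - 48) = (t + 4)/(t - 6)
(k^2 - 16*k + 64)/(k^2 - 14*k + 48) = (k - 8)/(k - 6)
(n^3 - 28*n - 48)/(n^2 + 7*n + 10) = (n^2 - 2*n - 24)/(n + 5)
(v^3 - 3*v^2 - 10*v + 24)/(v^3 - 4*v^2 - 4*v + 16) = (v + 3)/(v + 2)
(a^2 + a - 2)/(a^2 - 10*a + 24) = (a^2 + a - 2)/(a^2 - 10*a + 24)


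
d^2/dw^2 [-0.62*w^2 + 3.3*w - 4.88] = -1.24000000000000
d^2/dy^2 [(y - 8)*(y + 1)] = 2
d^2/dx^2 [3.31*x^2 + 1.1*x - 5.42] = 6.62000000000000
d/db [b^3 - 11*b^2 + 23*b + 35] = 3*b^2 - 22*b + 23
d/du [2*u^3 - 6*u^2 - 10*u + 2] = 6*u^2 - 12*u - 10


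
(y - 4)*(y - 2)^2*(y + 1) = y^4 - 7*y^3 + 12*y^2 + 4*y - 16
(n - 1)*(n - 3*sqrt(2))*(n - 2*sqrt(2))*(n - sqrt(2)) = n^4 - 6*sqrt(2)*n^3 - n^3 + 6*sqrt(2)*n^2 + 22*n^2 - 22*n - 12*sqrt(2)*n + 12*sqrt(2)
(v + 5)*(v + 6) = v^2 + 11*v + 30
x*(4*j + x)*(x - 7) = 4*j*x^2 - 28*j*x + x^3 - 7*x^2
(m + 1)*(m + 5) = m^2 + 6*m + 5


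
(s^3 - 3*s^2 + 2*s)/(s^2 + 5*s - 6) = s*(s - 2)/(s + 6)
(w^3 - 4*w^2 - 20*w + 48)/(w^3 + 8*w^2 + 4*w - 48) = (w - 6)/(w + 6)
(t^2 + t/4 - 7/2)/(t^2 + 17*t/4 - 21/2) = (t + 2)/(t + 6)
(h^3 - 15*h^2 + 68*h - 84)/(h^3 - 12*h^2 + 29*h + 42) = (h - 2)/(h + 1)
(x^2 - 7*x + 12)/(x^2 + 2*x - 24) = (x - 3)/(x + 6)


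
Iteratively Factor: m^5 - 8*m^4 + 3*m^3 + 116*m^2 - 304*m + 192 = (m + 4)*(m^4 - 12*m^3 + 51*m^2 - 88*m + 48) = (m - 4)*(m + 4)*(m^3 - 8*m^2 + 19*m - 12) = (m - 4)*(m - 3)*(m + 4)*(m^2 - 5*m + 4) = (m - 4)^2*(m - 3)*(m + 4)*(m - 1)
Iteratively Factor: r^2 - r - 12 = (r - 4)*(r + 3)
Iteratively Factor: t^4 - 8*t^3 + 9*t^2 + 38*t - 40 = (t + 2)*(t^3 - 10*t^2 + 29*t - 20) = (t - 5)*(t + 2)*(t^2 - 5*t + 4) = (t - 5)*(t - 4)*(t + 2)*(t - 1)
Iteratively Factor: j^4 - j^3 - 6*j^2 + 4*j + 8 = (j + 1)*(j^3 - 2*j^2 - 4*j + 8) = (j - 2)*(j + 1)*(j^2 - 4) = (j - 2)^2*(j + 1)*(j + 2)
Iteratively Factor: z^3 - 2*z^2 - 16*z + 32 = (z - 2)*(z^2 - 16) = (z - 2)*(z + 4)*(z - 4)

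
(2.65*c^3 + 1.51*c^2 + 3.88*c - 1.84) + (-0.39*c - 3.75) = 2.65*c^3 + 1.51*c^2 + 3.49*c - 5.59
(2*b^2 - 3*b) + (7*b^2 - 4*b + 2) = 9*b^2 - 7*b + 2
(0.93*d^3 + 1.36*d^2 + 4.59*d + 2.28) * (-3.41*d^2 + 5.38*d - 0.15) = -3.1713*d^5 + 0.365799999999999*d^4 - 8.4746*d^3 + 16.7154*d^2 + 11.5779*d - 0.342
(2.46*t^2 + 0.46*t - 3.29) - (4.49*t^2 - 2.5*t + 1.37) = -2.03*t^2 + 2.96*t - 4.66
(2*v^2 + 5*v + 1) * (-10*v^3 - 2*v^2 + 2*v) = -20*v^5 - 54*v^4 - 16*v^3 + 8*v^2 + 2*v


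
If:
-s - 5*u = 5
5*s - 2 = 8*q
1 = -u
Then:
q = -1/4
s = 0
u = -1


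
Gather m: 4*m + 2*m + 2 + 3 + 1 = 6*m + 6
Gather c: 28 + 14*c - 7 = 14*c + 21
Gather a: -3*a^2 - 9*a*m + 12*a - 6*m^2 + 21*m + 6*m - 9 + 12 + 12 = -3*a^2 + a*(12 - 9*m) - 6*m^2 + 27*m + 15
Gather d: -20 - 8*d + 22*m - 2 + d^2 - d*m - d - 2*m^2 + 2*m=d^2 + d*(-m - 9) - 2*m^2 + 24*m - 22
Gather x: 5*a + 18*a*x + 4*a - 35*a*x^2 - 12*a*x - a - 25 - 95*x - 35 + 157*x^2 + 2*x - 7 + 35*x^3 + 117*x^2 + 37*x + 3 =8*a + 35*x^3 + x^2*(274 - 35*a) + x*(6*a - 56) - 64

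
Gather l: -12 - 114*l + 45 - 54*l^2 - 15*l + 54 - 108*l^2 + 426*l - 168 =-162*l^2 + 297*l - 81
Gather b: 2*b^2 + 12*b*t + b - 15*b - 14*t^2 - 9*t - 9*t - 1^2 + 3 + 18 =2*b^2 + b*(12*t - 14) - 14*t^2 - 18*t + 20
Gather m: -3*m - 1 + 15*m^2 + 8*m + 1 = 15*m^2 + 5*m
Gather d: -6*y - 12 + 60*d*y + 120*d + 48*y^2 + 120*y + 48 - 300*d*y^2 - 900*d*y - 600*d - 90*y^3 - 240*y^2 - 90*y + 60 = d*(-300*y^2 - 840*y - 480) - 90*y^3 - 192*y^2 + 24*y + 96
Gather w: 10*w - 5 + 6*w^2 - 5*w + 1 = 6*w^2 + 5*w - 4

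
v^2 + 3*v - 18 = (v - 3)*(v + 6)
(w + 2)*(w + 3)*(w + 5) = w^3 + 10*w^2 + 31*w + 30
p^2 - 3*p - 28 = (p - 7)*(p + 4)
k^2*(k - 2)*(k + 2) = k^4 - 4*k^2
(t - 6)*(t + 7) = t^2 + t - 42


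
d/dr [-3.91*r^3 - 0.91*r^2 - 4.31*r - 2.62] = -11.73*r^2 - 1.82*r - 4.31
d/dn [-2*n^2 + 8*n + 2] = 8 - 4*n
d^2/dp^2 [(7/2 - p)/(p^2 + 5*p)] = (3*p*(p + 5)*(2*p + 1) - (2*p - 7)*(2*p + 5)^2)/(p^3*(p + 5)^3)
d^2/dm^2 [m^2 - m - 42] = 2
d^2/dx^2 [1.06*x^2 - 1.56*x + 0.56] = 2.12000000000000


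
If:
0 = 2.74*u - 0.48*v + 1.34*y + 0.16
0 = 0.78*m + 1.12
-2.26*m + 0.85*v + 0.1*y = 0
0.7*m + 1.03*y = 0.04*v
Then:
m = -1.44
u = -1.15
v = -3.91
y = 0.82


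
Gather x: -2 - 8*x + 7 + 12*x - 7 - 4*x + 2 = 0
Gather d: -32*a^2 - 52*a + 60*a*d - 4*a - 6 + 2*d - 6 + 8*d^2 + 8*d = -32*a^2 - 56*a + 8*d^2 + d*(60*a + 10) - 12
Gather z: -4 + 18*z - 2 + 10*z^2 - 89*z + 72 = 10*z^2 - 71*z + 66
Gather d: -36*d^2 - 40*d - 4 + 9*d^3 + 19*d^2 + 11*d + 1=9*d^3 - 17*d^2 - 29*d - 3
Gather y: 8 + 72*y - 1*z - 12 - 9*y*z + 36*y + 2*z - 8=y*(108 - 9*z) + z - 12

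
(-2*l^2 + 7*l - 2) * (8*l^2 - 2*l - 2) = -16*l^4 + 60*l^3 - 26*l^2 - 10*l + 4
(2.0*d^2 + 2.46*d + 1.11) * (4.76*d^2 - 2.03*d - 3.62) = 9.52*d^4 + 7.6496*d^3 - 6.9502*d^2 - 11.1585*d - 4.0182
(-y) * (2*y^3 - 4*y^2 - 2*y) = -2*y^4 + 4*y^3 + 2*y^2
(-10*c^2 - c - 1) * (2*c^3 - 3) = -20*c^5 - 2*c^4 - 2*c^3 + 30*c^2 + 3*c + 3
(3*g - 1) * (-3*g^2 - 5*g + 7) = -9*g^3 - 12*g^2 + 26*g - 7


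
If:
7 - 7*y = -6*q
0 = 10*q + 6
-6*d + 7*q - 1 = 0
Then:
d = -13/15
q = -3/5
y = 17/35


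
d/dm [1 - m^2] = -2*m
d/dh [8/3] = 0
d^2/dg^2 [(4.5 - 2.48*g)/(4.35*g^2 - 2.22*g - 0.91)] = ((2.48*g - 4.5)*(8.7*g - 2.22)*(17.4*g - 4.44) + (64.728*g - 50.1612)*(-4.35*g^2 + 2.22*g + 0.91))/(-4.35*g^2 + 2.22*g + 0.91)^3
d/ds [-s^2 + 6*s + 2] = 6 - 2*s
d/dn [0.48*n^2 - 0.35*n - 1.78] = 0.96*n - 0.35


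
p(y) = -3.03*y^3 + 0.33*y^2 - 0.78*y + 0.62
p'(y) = -9.09*y^2 + 0.66*y - 0.78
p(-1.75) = 19.23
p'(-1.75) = -29.77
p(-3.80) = 174.61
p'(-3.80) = -134.55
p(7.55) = -1290.48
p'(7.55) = -513.95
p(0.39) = 0.19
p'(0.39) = -1.91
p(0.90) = -2.02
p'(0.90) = -7.55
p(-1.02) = 4.97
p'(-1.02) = -10.91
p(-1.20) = 7.27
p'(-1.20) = -14.66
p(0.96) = -2.51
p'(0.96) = -8.52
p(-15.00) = 10312.82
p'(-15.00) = -2055.93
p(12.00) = -5197.06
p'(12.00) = -1301.82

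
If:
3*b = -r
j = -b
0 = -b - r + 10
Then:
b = -5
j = 5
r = 15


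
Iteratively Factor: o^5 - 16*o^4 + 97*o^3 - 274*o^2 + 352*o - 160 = (o - 5)*(o^4 - 11*o^3 + 42*o^2 - 64*o + 32) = (o - 5)*(o - 2)*(o^3 - 9*o^2 + 24*o - 16) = (o - 5)*(o - 4)*(o - 2)*(o^2 - 5*o + 4) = (o - 5)*(o - 4)^2*(o - 2)*(o - 1)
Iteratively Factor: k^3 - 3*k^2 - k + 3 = (k + 1)*(k^2 - 4*k + 3) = (k - 1)*(k + 1)*(k - 3)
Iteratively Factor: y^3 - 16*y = (y - 4)*(y^2 + 4*y) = (y - 4)*(y + 4)*(y)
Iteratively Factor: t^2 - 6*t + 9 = (t - 3)*(t - 3)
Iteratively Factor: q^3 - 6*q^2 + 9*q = (q)*(q^2 - 6*q + 9) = q*(q - 3)*(q - 3)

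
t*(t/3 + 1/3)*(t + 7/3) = t^3/3 + 10*t^2/9 + 7*t/9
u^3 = u^3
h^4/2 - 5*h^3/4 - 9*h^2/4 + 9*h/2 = h*(h/2 + 1)*(h - 3)*(h - 3/2)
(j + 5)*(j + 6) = j^2 + 11*j + 30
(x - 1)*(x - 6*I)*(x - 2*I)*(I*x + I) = I*x^4 + 8*x^3 - 13*I*x^2 - 8*x + 12*I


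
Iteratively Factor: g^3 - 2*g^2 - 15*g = (g - 5)*(g^2 + 3*g) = g*(g - 5)*(g + 3)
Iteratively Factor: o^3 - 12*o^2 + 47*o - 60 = (o - 4)*(o^2 - 8*o + 15) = (o - 4)*(o - 3)*(o - 5)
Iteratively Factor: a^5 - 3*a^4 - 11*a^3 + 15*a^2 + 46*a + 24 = (a - 3)*(a^4 - 11*a^2 - 18*a - 8) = (a - 3)*(a + 1)*(a^3 - a^2 - 10*a - 8) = (a - 4)*(a - 3)*(a + 1)*(a^2 + 3*a + 2) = (a - 4)*(a - 3)*(a + 1)*(a + 2)*(a + 1)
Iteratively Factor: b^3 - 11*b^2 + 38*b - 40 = (b - 5)*(b^2 - 6*b + 8) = (b - 5)*(b - 2)*(b - 4)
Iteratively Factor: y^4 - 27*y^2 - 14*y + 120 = (y + 3)*(y^3 - 3*y^2 - 18*y + 40) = (y - 5)*(y + 3)*(y^2 + 2*y - 8) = (y - 5)*(y + 3)*(y + 4)*(y - 2)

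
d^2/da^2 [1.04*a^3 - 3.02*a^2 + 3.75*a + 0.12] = 6.24*a - 6.04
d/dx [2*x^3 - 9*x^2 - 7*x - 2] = 6*x^2 - 18*x - 7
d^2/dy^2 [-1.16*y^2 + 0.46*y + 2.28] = -2.32000000000000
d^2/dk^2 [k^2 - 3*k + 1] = 2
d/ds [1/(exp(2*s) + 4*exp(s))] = 2*(-exp(s) - 2)*exp(-s)/(exp(s) + 4)^2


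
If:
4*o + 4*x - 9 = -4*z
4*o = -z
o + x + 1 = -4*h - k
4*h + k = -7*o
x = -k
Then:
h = -25/48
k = -11/2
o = 13/12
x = 11/2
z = -13/3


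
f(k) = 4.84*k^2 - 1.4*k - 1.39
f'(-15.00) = -146.60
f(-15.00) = 1108.61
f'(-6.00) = -59.48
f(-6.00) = 181.25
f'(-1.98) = -20.57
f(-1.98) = 20.36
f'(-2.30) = -23.66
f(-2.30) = 27.43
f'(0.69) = 5.28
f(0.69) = -0.05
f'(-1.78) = -18.63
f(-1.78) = 16.44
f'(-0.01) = -1.50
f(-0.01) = -1.38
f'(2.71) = 24.83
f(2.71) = 30.36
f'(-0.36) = -4.88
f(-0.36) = -0.26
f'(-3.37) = -34.02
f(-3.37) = 58.30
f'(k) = 9.68*k - 1.4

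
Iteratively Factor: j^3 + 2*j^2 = (j)*(j^2 + 2*j) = j*(j + 2)*(j)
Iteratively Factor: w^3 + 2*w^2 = (w)*(w^2 + 2*w) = w*(w + 2)*(w)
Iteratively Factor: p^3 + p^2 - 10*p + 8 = (p + 4)*(p^2 - 3*p + 2) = (p - 1)*(p + 4)*(p - 2)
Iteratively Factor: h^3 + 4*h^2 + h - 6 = (h - 1)*(h^2 + 5*h + 6) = (h - 1)*(h + 2)*(h + 3)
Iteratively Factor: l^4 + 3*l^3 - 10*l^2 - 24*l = (l)*(l^3 + 3*l^2 - 10*l - 24) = l*(l + 4)*(l^2 - l - 6) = l*(l - 3)*(l + 4)*(l + 2)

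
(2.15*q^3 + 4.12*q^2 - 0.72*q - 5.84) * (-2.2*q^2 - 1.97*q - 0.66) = -4.73*q^5 - 13.2995*q^4 - 7.9514*q^3 + 11.5472*q^2 + 11.98*q + 3.8544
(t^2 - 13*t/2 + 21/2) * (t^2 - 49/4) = t^4 - 13*t^3/2 - 7*t^2/4 + 637*t/8 - 1029/8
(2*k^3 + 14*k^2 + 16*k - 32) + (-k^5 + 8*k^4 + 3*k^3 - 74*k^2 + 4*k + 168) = -k^5 + 8*k^4 + 5*k^3 - 60*k^2 + 20*k + 136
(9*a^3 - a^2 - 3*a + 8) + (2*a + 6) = 9*a^3 - a^2 - a + 14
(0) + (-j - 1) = -j - 1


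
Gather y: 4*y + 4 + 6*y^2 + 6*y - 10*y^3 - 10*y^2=-10*y^3 - 4*y^2 + 10*y + 4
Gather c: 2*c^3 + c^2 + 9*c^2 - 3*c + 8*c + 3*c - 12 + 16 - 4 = 2*c^3 + 10*c^2 + 8*c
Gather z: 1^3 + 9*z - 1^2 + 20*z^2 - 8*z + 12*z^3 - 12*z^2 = 12*z^3 + 8*z^2 + z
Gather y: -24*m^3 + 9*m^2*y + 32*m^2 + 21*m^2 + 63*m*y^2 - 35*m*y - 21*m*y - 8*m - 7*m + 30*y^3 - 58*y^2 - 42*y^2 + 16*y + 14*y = -24*m^3 + 53*m^2 - 15*m + 30*y^3 + y^2*(63*m - 100) + y*(9*m^2 - 56*m + 30)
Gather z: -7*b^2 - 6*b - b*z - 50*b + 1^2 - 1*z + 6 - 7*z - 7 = -7*b^2 - 56*b + z*(-b - 8)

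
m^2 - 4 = (m - 2)*(m + 2)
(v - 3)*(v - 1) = v^2 - 4*v + 3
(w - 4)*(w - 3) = w^2 - 7*w + 12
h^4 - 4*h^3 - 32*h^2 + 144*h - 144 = (h - 6)*(h - 2)^2*(h + 6)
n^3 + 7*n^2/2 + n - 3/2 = (n - 1/2)*(n + 1)*(n + 3)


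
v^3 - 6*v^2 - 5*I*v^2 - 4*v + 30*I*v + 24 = (v - 6)*(v - 4*I)*(v - I)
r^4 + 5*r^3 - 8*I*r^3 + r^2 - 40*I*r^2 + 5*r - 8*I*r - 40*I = (r + 5)*(r - 8*I)*(r - I)*(r + I)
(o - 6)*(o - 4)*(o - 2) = o^3 - 12*o^2 + 44*o - 48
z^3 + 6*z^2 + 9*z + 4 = (z + 1)^2*(z + 4)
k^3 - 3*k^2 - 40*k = k*(k - 8)*(k + 5)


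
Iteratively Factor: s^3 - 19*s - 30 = (s - 5)*(s^2 + 5*s + 6) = (s - 5)*(s + 3)*(s + 2)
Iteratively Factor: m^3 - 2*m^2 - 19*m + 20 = (m - 1)*(m^2 - m - 20) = (m - 5)*(m - 1)*(m + 4)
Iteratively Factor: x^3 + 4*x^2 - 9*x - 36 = (x - 3)*(x^2 + 7*x + 12) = (x - 3)*(x + 4)*(x + 3)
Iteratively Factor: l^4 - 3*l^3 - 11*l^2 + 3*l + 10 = (l - 5)*(l^3 + 2*l^2 - l - 2) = (l - 5)*(l - 1)*(l^2 + 3*l + 2) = (l - 5)*(l - 1)*(l + 1)*(l + 2)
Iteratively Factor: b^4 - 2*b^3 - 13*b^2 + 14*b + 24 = (b + 1)*(b^3 - 3*b^2 - 10*b + 24) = (b - 2)*(b + 1)*(b^2 - b - 12) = (b - 2)*(b + 1)*(b + 3)*(b - 4)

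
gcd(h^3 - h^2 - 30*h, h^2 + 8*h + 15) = h + 5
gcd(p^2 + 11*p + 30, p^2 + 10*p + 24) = p + 6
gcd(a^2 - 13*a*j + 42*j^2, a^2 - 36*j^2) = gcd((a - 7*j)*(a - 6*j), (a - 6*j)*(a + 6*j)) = a - 6*j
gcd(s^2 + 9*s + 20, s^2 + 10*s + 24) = s + 4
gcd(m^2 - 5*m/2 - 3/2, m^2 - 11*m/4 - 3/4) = m - 3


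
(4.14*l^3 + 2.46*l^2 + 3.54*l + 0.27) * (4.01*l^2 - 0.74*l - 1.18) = 16.6014*l^5 + 6.801*l^4 + 7.4898*l^3 - 4.4397*l^2 - 4.377*l - 0.3186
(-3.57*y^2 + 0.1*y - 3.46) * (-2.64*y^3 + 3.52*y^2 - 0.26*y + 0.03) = 9.4248*y^5 - 12.8304*y^4 + 10.4146*y^3 - 12.3123*y^2 + 0.9026*y - 0.1038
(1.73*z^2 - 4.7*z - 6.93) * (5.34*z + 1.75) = 9.2382*z^3 - 22.0705*z^2 - 45.2312*z - 12.1275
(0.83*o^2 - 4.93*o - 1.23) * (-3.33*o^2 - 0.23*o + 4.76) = -2.7639*o^4 + 16.226*o^3 + 9.1806*o^2 - 23.1839*o - 5.8548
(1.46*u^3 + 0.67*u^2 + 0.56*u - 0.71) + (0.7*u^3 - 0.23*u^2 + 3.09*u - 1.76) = 2.16*u^3 + 0.44*u^2 + 3.65*u - 2.47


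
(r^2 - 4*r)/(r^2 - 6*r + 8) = r/(r - 2)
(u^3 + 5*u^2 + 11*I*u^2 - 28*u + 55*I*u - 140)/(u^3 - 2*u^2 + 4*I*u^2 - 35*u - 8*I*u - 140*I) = (u + 7*I)/(u - 7)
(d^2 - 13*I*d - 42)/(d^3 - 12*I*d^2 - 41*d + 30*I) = (d - 7*I)/(d^2 - 6*I*d - 5)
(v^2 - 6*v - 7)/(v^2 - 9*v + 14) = (v + 1)/(v - 2)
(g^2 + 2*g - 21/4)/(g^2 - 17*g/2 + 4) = (4*g^2 + 8*g - 21)/(2*(2*g^2 - 17*g + 8))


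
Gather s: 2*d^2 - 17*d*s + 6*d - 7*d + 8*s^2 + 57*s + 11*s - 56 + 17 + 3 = 2*d^2 - d + 8*s^2 + s*(68 - 17*d) - 36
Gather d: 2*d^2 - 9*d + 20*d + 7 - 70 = 2*d^2 + 11*d - 63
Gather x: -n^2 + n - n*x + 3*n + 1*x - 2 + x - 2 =-n^2 + 4*n + x*(2 - n) - 4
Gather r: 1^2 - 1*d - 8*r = -d - 8*r + 1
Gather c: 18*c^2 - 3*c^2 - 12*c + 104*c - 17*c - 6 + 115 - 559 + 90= 15*c^2 + 75*c - 360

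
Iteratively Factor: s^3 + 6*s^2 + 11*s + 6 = (s + 1)*(s^2 + 5*s + 6) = (s + 1)*(s + 3)*(s + 2)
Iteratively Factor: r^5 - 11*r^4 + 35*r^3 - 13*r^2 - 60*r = (r)*(r^4 - 11*r^3 + 35*r^2 - 13*r - 60) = r*(r - 5)*(r^3 - 6*r^2 + 5*r + 12) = r*(r - 5)*(r + 1)*(r^2 - 7*r + 12) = r*(r - 5)*(r - 4)*(r + 1)*(r - 3)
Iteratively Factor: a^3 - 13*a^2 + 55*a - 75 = (a - 5)*(a^2 - 8*a + 15) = (a - 5)*(a - 3)*(a - 5)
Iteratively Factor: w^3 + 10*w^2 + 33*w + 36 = (w + 4)*(w^2 + 6*w + 9) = (w + 3)*(w + 4)*(w + 3)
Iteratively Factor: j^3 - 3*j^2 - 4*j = (j + 1)*(j^2 - 4*j) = (j - 4)*(j + 1)*(j)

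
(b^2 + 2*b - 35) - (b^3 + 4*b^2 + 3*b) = -b^3 - 3*b^2 - b - 35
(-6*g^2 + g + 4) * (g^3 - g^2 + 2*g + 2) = -6*g^5 + 7*g^4 - 9*g^3 - 14*g^2 + 10*g + 8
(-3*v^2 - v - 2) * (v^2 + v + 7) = -3*v^4 - 4*v^3 - 24*v^2 - 9*v - 14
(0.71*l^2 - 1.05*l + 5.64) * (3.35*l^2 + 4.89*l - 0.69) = 2.3785*l^4 - 0.0456000000000003*l^3 + 13.2696*l^2 + 28.3041*l - 3.8916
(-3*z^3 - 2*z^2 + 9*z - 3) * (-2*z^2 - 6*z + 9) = 6*z^5 + 22*z^4 - 33*z^3 - 66*z^2 + 99*z - 27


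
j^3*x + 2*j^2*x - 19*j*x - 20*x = (j - 4)*(j + 5)*(j*x + x)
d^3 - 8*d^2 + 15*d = d*(d - 5)*(d - 3)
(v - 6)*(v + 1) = v^2 - 5*v - 6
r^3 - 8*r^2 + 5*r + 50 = (r - 5)^2*(r + 2)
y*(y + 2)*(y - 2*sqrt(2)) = y^3 - 2*sqrt(2)*y^2 + 2*y^2 - 4*sqrt(2)*y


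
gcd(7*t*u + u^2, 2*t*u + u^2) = u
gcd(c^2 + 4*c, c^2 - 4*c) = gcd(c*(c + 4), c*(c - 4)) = c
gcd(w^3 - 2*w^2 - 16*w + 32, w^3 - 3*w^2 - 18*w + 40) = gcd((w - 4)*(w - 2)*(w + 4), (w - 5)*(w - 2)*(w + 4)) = w^2 + 2*w - 8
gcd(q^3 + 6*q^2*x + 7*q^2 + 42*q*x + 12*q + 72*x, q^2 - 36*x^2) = q + 6*x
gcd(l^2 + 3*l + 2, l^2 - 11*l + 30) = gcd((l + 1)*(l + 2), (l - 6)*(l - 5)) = 1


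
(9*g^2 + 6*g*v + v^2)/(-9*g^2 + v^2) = (3*g + v)/(-3*g + v)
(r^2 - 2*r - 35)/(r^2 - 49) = (r + 5)/(r + 7)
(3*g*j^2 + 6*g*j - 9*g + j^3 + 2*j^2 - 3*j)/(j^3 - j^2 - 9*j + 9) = (3*g + j)/(j - 3)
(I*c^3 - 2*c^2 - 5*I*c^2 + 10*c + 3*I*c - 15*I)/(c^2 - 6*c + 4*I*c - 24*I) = (I*c^3 + c^2*(-2 - 5*I) + c*(10 + 3*I) - 15*I)/(c^2 + c*(-6 + 4*I) - 24*I)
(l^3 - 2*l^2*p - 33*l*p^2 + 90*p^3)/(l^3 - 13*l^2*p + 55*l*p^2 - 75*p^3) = (-l - 6*p)/(-l + 5*p)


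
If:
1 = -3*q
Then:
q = -1/3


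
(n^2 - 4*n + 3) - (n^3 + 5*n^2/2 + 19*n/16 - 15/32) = -n^3 - 3*n^2/2 - 83*n/16 + 111/32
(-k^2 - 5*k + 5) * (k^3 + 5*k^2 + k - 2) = -k^5 - 10*k^4 - 21*k^3 + 22*k^2 + 15*k - 10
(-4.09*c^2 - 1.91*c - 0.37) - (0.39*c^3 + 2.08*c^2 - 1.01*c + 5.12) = -0.39*c^3 - 6.17*c^2 - 0.9*c - 5.49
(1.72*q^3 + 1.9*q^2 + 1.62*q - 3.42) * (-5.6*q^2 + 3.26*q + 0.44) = -9.632*q^5 - 5.0328*q^4 - 2.1212*q^3 + 25.2692*q^2 - 10.4364*q - 1.5048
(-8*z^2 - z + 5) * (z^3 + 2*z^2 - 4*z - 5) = -8*z^5 - 17*z^4 + 35*z^3 + 54*z^2 - 15*z - 25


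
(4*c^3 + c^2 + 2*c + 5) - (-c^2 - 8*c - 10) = 4*c^3 + 2*c^2 + 10*c + 15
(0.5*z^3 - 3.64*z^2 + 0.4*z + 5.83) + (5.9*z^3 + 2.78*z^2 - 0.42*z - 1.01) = 6.4*z^3 - 0.86*z^2 - 0.02*z + 4.82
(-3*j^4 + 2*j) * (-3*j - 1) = 9*j^5 + 3*j^4 - 6*j^2 - 2*j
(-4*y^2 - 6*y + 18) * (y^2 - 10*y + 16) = -4*y^4 + 34*y^3 + 14*y^2 - 276*y + 288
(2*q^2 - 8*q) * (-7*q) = -14*q^3 + 56*q^2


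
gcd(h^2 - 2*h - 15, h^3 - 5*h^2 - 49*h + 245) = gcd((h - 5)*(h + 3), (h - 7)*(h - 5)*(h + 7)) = h - 5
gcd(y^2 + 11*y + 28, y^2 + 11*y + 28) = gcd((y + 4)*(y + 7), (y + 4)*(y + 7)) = y^2 + 11*y + 28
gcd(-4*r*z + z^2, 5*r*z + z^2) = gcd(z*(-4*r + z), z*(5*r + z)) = z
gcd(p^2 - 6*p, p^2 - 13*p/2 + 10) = 1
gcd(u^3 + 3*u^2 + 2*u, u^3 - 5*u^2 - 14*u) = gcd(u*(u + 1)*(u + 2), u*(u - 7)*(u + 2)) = u^2 + 2*u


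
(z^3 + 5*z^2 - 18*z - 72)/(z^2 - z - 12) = z + 6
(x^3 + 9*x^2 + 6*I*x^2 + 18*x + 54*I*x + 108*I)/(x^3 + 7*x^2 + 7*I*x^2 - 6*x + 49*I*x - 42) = (x^2 + 9*x + 18)/(x^2 + x*(7 + I) + 7*I)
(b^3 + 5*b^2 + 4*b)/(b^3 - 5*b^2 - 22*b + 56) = b*(b + 1)/(b^2 - 9*b + 14)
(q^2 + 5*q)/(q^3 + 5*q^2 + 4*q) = (q + 5)/(q^2 + 5*q + 4)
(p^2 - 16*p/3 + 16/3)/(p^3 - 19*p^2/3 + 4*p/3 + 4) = (3*p^2 - 16*p + 16)/(3*p^3 - 19*p^2 + 4*p + 12)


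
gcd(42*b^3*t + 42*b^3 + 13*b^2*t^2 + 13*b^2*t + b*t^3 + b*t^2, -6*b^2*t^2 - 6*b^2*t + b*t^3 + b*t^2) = b*t + b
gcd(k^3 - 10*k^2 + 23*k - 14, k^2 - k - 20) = 1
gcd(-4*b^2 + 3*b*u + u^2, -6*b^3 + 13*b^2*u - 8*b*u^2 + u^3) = -b + u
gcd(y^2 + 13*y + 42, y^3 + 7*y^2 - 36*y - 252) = y^2 + 13*y + 42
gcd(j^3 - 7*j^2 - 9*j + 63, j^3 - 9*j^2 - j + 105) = j^2 - 4*j - 21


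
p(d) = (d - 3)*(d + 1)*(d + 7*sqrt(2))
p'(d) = (d - 3)*(d + 1) + (d - 3)*(d + 7*sqrt(2)) + (d + 1)*(d + 7*sqrt(2)) = 3*d^2 - 4*d + 14*sqrt(2)*d - 14*sqrt(2) - 3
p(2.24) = -29.89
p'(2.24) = 27.64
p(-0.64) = -12.13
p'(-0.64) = -31.68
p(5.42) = 238.01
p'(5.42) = 150.96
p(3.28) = 15.79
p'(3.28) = 61.30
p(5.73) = 287.16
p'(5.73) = 166.23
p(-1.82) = 31.93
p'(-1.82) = -41.62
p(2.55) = -19.89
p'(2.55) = 37.00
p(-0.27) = -22.99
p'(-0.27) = -26.85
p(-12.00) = -346.58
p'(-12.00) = 219.61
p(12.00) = 2562.24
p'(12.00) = 598.79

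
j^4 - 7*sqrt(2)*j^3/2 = j^3*(j - 7*sqrt(2)/2)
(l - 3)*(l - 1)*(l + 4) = l^3 - 13*l + 12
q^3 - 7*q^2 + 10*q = q*(q - 5)*(q - 2)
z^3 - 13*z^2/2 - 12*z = z*(z - 8)*(z + 3/2)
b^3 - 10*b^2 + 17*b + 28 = (b - 7)*(b - 4)*(b + 1)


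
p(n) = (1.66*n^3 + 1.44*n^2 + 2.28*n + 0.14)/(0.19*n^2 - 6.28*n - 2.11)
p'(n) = (6.28 - 0.38*n)*(1.66*n^3 + 1.44*n^2 + 2.28*n + 0.14)/(0.19*n^2 - 6.28*n - 2.11)^2 + (4.98*n^2 + 2.88*n + 2.28)/(0.19*n^2 - 6.28*n - 2.11)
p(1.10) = -0.75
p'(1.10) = -0.80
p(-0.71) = -0.55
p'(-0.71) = -0.35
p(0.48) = -0.34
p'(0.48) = -0.53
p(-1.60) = -0.79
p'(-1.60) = 0.59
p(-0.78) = -0.53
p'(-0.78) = -0.15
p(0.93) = -0.62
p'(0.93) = -0.72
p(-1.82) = -0.93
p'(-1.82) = 0.71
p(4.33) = -6.67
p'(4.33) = -3.00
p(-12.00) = -26.72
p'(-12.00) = 3.93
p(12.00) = -61.93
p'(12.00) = -12.92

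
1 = 1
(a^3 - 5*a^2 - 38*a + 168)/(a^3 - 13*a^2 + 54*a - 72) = (a^2 - a - 42)/(a^2 - 9*a + 18)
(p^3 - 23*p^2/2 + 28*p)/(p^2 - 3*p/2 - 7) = p*(p - 8)/(p + 2)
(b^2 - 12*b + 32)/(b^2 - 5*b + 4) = (b - 8)/(b - 1)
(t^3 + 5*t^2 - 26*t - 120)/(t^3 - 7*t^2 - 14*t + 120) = (t + 6)/(t - 6)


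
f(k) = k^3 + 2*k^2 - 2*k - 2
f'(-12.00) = 382.00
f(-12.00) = -1418.00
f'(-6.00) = 82.00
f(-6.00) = -134.00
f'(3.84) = 57.60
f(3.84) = 76.43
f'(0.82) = 3.30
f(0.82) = -1.74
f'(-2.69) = 8.95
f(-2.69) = -1.61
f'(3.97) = 61.16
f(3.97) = 84.15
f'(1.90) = 16.43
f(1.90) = 8.28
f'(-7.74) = 146.76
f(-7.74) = -330.39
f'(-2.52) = 6.97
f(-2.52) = -0.26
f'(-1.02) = -2.96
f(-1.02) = 1.06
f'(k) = 3*k^2 + 4*k - 2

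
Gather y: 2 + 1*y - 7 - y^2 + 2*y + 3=-y^2 + 3*y - 2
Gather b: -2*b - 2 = -2*b - 2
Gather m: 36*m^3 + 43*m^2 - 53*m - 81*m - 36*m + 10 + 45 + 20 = 36*m^3 + 43*m^2 - 170*m + 75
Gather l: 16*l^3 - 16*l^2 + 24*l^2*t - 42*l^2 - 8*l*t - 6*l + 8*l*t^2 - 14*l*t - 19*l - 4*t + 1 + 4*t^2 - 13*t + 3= 16*l^3 + l^2*(24*t - 58) + l*(8*t^2 - 22*t - 25) + 4*t^2 - 17*t + 4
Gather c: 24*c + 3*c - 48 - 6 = 27*c - 54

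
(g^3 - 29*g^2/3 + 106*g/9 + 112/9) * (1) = g^3 - 29*g^2/3 + 106*g/9 + 112/9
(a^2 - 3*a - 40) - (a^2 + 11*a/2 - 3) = -17*a/2 - 37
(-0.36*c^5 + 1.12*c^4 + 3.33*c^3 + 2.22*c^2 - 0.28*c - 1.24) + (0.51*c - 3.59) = -0.36*c^5 + 1.12*c^4 + 3.33*c^3 + 2.22*c^2 + 0.23*c - 4.83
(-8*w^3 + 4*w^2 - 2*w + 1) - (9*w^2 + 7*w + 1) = -8*w^3 - 5*w^2 - 9*w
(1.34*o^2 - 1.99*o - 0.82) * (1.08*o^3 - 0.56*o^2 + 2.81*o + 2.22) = 1.4472*o^5 - 2.8996*o^4 + 3.9942*o^3 - 2.1579*o^2 - 6.722*o - 1.8204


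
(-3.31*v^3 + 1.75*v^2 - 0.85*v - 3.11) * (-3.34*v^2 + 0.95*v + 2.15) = 11.0554*v^5 - 8.9895*v^4 - 2.615*v^3 + 13.3424*v^2 - 4.782*v - 6.6865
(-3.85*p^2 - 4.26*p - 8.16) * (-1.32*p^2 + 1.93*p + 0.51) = 5.082*p^4 - 1.8073*p^3 + 0.585900000000001*p^2 - 17.9214*p - 4.1616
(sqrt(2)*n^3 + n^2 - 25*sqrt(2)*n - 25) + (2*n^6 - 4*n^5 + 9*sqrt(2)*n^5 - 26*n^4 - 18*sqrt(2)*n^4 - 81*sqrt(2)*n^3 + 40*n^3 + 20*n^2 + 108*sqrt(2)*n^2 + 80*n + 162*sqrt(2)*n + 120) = 2*n^6 - 4*n^5 + 9*sqrt(2)*n^5 - 26*n^4 - 18*sqrt(2)*n^4 - 80*sqrt(2)*n^3 + 40*n^3 + 21*n^2 + 108*sqrt(2)*n^2 + 80*n + 137*sqrt(2)*n + 95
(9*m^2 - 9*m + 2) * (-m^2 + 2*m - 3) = -9*m^4 + 27*m^3 - 47*m^2 + 31*m - 6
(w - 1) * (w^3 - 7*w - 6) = w^4 - w^3 - 7*w^2 + w + 6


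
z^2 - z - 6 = (z - 3)*(z + 2)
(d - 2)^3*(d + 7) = d^4 + d^3 - 30*d^2 + 76*d - 56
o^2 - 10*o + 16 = (o - 8)*(o - 2)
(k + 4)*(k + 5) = k^2 + 9*k + 20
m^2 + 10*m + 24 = (m + 4)*(m + 6)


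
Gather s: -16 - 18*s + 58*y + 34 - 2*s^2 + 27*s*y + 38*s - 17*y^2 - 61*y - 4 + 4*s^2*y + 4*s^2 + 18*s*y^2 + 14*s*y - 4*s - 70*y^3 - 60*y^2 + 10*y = s^2*(4*y + 2) + s*(18*y^2 + 41*y + 16) - 70*y^3 - 77*y^2 + 7*y + 14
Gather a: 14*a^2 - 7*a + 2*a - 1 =14*a^2 - 5*a - 1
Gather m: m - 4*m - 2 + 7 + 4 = 9 - 3*m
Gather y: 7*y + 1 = 7*y + 1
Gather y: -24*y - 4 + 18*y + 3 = -6*y - 1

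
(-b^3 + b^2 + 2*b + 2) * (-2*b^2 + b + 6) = 2*b^5 - 3*b^4 - 9*b^3 + 4*b^2 + 14*b + 12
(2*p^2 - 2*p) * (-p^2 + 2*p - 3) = -2*p^4 + 6*p^3 - 10*p^2 + 6*p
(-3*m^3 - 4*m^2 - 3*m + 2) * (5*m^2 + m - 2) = -15*m^5 - 23*m^4 - 13*m^3 + 15*m^2 + 8*m - 4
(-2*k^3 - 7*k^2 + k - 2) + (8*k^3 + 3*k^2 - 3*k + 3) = 6*k^3 - 4*k^2 - 2*k + 1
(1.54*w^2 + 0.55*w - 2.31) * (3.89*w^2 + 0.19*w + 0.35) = 5.9906*w^4 + 2.4321*w^3 - 8.3424*w^2 - 0.2464*w - 0.8085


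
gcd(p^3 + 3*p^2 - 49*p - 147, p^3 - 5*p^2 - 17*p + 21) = p^2 - 4*p - 21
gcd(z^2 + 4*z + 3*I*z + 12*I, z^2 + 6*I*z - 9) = z + 3*I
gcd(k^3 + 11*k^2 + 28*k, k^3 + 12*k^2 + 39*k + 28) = k^2 + 11*k + 28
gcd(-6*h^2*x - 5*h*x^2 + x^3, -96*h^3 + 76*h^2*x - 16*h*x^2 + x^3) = -6*h + x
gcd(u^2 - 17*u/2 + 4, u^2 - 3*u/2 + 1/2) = u - 1/2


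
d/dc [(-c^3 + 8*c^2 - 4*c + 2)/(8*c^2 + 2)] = (-4*c^4 + 13*c^2 - 4)/(2*(16*c^4 + 8*c^2 + 1))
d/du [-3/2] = 0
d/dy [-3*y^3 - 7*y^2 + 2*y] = -9*y^2 - 14*y + 2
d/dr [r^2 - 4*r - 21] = 2*r - 4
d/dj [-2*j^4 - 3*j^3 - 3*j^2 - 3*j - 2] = -8*j^3 - 9*j^2 - 6*j - 3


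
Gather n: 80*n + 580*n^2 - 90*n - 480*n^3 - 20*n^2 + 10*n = -480*n^3 + 560*n^2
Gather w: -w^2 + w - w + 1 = 1 - w^2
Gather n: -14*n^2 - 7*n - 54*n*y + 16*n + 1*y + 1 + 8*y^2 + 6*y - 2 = -14*n^2 + n*(9 - 54*y) + 8*y^2 + 7*y - 1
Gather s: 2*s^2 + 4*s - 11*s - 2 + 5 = 2*s^2 - 7*s + 3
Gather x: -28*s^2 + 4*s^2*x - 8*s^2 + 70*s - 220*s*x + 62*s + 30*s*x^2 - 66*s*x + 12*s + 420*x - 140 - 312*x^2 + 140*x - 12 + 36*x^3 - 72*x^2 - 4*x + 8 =-36*s^2 + 144*s + 36*x^3 + x^2*(30*s - 384) + x*(4*s^2 - 286*s + 556) - 144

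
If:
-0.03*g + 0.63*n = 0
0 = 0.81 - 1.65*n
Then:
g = 10.31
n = 0.49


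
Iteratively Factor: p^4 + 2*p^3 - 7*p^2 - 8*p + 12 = (p - 1)*(p^3 + 3*p^2 - 4*p - 12) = (p - 1)*(p + 3)*(p^2 - 4) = (p - 2)*(p - 1)*(p + 3)*(p + 2)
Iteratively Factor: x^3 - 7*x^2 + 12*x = (x - 3)*(x^2 - 4*x) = (x - 4)*(x - 3)*(x)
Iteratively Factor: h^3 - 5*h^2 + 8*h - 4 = (h - 1)*(h^2 - 4*h + 4) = (h - 2)*(h - 1)*(h - 2)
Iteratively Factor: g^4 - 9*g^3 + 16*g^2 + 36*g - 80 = (g - 2)*(g^3 - 7*g^2 + 2*g + 40) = (g - 2)*(g + 2)*(g^2 - 9*g + 20) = (g - 4)*(g - 2)*(g + 2)*(g - 5)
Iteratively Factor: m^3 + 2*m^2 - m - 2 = (m + 1)*(m^2 + m - 2) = (m - 1)*(m + 1)*(m + 2)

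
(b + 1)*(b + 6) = b^2 + 7*b + 6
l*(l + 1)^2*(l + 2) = l^4 + 4*l^3 + 5*l^2 + 2*l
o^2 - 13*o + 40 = (o - 8)*(o - 5)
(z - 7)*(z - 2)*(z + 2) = z^3 - 7*z^2 - 4*z + 28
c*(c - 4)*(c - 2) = c^3 - 6*c^2 + 8*c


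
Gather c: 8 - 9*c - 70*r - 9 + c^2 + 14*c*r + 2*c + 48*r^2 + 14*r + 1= c^2 + c*(14*r - 7) + 48*r^2 - 56*r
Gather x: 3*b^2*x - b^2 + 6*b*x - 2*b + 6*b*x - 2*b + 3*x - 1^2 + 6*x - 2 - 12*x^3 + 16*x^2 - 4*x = -b^2 - 4*b - 12*x^3 + 16*x^2 + x*(3*b^2 + 12*b + 5) - 3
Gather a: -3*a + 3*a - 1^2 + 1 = 0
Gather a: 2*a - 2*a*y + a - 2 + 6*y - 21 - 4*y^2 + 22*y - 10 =a*(3 - 2*y) - 4*y^2 + 28*y - 33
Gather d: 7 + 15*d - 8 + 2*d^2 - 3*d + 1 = 2*d^2 + 12*d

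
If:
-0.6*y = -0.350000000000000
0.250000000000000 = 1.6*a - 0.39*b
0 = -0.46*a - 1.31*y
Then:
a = -1.66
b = -7.46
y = 0.58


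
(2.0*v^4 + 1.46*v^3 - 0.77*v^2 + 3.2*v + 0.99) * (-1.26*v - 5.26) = -2.52*v^5 - 12.3596*v^4 - 6.7094*v^3 + 0.0182000000000002*v^2 - 18.0794*v - 5.2074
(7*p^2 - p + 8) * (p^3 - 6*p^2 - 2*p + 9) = 7*p^5 - 43*p^4 + 17*p^2 - 25*p + 72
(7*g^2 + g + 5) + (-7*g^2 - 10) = g - 5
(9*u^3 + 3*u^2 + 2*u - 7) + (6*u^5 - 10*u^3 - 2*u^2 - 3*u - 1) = 6*u^5 - u^3 + u^2 - u - 8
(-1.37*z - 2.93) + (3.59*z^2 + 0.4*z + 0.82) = 3.59*z^2 - 0.97*z - 2.11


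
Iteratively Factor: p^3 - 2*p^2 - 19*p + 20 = (p - 5)*(p^2 + 3*p - 4) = (p - 5)*(p - 1)*(p + 4)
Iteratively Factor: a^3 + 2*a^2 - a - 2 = (a + 2)*(a^2 - 1) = (a - 1)*(a + 2)*(a + 1)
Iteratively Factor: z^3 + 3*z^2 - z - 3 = (z - 1)*(z^2 + 4*z + 3) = (z - 1)*(z + 3)*(z + 1)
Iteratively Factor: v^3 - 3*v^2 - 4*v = (v)*(v^2 - 3*v - 4) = v*(v + 1)*(v - 4)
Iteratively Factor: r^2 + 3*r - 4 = (r + 4)*(r - 1)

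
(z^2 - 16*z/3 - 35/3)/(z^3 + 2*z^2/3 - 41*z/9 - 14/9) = 3*(3*z^2 - 16*z - 35)/(9*z^3 + 6*z^2 - 41*z - 14)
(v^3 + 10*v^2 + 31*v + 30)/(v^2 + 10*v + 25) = (v^2 + 5*v + 6)/(v + 5)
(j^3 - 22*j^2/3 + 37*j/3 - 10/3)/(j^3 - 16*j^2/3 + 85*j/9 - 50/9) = 3*(3*j^2 - 16*j + 5)/(9*j^2 - 30*j + 25)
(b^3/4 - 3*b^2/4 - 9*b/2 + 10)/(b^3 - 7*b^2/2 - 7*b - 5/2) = (b^2 + 2*b - 8)/(2*(2*b^2 + 3*b + 1))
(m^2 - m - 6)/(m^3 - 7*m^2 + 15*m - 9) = (m + 2)/(m^2 - 4*m + 3)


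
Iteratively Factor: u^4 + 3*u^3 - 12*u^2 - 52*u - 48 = (u + 2)*(u^3 + u^2 - 14*u - 24) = (u - 4)*(u + 2)*(u^2 + 5*u + 6) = (u - 4)*(u + 2)^2*(u + 3)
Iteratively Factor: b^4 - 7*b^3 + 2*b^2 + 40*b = (b + 2)*(b^3 - 9*b^2 + 20*b) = (b - 5)*(b + 2)*(b^2 - 4*b) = b*(b - 5)*(b + 2)*(b - 4)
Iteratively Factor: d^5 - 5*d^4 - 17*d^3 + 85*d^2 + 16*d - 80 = (d - 1)*(d^4 - 4*d^3 - 21*d^2 + 64*d + 80) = (d - 4)*(d - 1)*(d^3 - 21*d - 20) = (d - 4)*(d - 1)*(d + 1)*(d^2 - d - 20) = (d - 4)*(d - 1)*(d + 1)*(d + 4)*(d - 5)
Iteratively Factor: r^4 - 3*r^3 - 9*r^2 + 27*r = (r - 3)*(r^3 - 9*r) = (r - 3)^2*(r^2 + 3*r) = (r - 3)^2*(r + 3)*(r)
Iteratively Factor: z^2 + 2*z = (z + 2)*(z)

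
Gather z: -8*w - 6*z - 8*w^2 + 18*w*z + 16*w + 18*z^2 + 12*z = -8*w^2 + 8*w + 18*z^2 + z*(18*w + 6)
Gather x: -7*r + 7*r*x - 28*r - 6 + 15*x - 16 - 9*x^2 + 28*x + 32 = -35*r - 9*x^2 + x*(7*r + 43) + 10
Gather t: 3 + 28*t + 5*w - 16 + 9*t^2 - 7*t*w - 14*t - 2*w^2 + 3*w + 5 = 9*t^2 + t*(14 - 7*w) - 2*w^2 + 8*w - 8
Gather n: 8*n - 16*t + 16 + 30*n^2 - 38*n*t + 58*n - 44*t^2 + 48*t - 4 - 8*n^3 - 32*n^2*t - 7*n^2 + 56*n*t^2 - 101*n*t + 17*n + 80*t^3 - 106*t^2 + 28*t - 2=-8*n^3 + n^2*(23 - 32*t) + n*(56*t^2 - 139*t + 83) + 80*t^3 - 150*t^2 + 60*t + 10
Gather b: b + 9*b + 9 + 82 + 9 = 10*b + 100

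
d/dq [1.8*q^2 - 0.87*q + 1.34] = 3.6*q - 0.87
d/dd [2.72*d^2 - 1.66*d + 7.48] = 5.44*d - 1.66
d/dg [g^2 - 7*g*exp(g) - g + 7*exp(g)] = -7*g*exp(g) + 2*g - 1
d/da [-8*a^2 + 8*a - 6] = 8 - 16*a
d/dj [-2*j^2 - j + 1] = -4*j - 1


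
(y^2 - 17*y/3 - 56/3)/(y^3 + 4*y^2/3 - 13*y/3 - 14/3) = (y - 8)/(y^2 - y - 2)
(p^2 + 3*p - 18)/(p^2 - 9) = (p + 6)/(p + 3)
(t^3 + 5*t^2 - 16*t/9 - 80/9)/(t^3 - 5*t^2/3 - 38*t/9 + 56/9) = (3*t^2 + 19*t + 20)/(3*t^2 - t - 14)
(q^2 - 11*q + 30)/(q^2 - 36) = (q - 5)/(q + 6)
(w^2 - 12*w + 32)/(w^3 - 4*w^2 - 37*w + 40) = (w - 4)/(w^2 + 4*w - 5)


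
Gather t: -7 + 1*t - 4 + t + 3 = 2*t - 8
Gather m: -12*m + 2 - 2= -12*m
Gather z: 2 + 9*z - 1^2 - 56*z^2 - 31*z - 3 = -56*z^2 - 22*z - 2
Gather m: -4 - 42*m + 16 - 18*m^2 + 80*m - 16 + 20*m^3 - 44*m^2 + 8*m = 20*m^3 - 62*m^2 + 46*m - 4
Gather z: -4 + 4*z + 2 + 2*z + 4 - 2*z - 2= 4*z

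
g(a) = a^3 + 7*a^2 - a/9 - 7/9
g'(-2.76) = -15.90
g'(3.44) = 83.55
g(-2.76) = 31.83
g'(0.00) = -0.11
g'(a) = 3*a^2 + 14*a - 1/9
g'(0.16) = 2.21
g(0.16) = -0.61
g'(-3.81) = -9.90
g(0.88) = 5.23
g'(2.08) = 41.99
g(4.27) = 204.23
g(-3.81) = 45.95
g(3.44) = 122.38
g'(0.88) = 14.53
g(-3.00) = 35.56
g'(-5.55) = 14.60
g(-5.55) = 44.50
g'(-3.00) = -15.11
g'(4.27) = 114.37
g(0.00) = -0.78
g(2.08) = 38.27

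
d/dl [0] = 0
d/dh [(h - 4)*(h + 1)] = 2*h - 3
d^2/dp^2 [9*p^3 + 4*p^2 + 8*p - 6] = 54*p + 8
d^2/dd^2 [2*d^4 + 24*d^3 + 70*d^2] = 24*d^2 + 144*d + 140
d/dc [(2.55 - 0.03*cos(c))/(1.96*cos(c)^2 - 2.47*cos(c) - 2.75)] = (-0.0588*cos(c)^2 + 9.996*cos(c) - 6.381)*sin(c)/(3.8416*cos(c)^4 - 9.6824*cos(c)^3 - 4.6791*cos(c)^2 + 13.585*cos(c) + 7.5625)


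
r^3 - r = r*(r - 1)*(r + 1)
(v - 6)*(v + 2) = v^2 - 4*v - 12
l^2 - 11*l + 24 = (l - 8)*(l - 3)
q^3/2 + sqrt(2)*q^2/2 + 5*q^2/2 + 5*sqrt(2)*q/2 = q*(q/2 + sqrt(2)/2)*(q + 5)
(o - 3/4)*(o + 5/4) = o^2 + o/2 - 15/16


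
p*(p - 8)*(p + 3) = p^3 - 5*p^2 - 24*p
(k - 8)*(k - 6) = k^2 - 14*k + 48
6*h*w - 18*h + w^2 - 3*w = (6*h + w)*(w - 3)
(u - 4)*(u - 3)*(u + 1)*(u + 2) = u^4 - 4*u^3 - 7*u^2 + 22*u + 24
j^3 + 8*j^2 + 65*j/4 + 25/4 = (j + 1/2)*(j + 5/2)*(j + 5)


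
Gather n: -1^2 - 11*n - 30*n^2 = -30*n^2 - 11*n - 1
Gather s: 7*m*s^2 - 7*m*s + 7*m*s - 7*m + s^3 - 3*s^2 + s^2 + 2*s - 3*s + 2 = -7*m + s^3 + s^2*(7*m - 2) - s + 2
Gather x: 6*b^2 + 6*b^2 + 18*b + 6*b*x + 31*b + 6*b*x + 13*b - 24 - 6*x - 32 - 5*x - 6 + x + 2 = 12*b^2 + 62*b + x*(12*b - 10) - 60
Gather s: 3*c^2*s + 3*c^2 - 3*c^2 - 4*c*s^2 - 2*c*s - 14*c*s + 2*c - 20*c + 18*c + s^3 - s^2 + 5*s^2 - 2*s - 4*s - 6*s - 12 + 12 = s^3 + s^2*(4 - 4*c) + s*(3*c^2 - 16*c - 12)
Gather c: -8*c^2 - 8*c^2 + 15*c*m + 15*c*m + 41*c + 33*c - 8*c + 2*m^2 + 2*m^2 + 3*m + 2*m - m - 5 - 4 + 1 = -16*c^2 + c*(30*m + 66) + 4*m^2 + 4*m - 8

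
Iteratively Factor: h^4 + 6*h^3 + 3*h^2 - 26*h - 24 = (h - 2)*(h^3 + 8*h^2 + 19*h + 12) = (h - 2)*(h + 4)*(h^2 + 4*h + 3) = (h - 2)*(h + 3)*(h + 4)*(h + 1)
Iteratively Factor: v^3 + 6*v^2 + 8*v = (v + 2)*(v^2 + 4*v) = v*(v + 2)*(v + 4)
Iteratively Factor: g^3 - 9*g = (g)*(g^2 - 9) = g*(g + 3)*(g - 3)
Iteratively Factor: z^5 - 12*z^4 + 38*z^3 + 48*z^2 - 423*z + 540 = (z - 5)*(z^4 - 7*z^3 + 3*z^2 + 63*z - 108) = (z - 5)*(z - 3)*(z^3 - 4*z^2 - 9*z + 36) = (z - 5)*(z - 4)*(z - 3)*(z^2 - 9) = (z - 5)*(z - 4)*(z - 3)^2*(z + 3)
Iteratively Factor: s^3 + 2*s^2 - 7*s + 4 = (s - 1)*(s^2 + 3*s - 4) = (s - 1)^2*(s + 4)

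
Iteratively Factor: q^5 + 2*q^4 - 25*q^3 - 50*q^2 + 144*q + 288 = (q + 3)*(q^4 - q^3 - 22*q^2 + 16*q + 96) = (q - 4)*(q + 3)*(q^3 + 3*q^2 - 10*q - 24) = (q - 4)*(q - 3)*(q + 3)*(q^2 + 6*q + 8) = (q - 4)*(q - 3)*(q + 3)*(q + 4)*(q + 2)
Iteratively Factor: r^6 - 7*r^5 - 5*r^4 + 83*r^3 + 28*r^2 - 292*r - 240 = (r - 4)*(r^5 - 3*r^4 - 17*r^3 + 15*r^2 + 88*r + 60) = (r - 5)*(r - 4)*(r^4 + 2*r^3 - 7*r^2 - 20*r - 12) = (r - 5)*(r - 4)*(r + 1)*(r^3 + r^2 - 8*r - 12) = (r - 5)*(r - 4)*(r + 1)*(r + 2)*(r^2 - r - 6) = (r - 5)*(r - 4)*(r - 3)*(r + 1)*(r + 2)*(r + 2)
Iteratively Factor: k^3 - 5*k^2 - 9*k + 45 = (k - 3)*(k^2 - 2*k - 15) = (k - 3)*(k + 3)*(k - 5)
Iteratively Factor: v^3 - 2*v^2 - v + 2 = (v - 2)*(v^2 - 1) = (v - 2)*(v + 1)*(v - 1)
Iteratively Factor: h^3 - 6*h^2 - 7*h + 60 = (h - 5)*(h^2 - h - 12) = (h - 5)*(h - 4)*(h + 3)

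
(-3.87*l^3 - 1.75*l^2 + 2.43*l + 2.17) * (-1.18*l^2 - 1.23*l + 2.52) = 4.5666*l^5 + 6.8251*l^4 - 10.4673*l^3 - 9.9595*l^2 + 3.4545*l + 5.4684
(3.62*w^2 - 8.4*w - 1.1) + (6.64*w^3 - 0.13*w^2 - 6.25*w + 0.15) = 6.64*w^3 + 3.49*w^2 - 14.65*w - 0.95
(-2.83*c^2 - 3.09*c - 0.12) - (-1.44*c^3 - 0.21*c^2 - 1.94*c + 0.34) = 1.44*c^3 - 2.62*c^2 - 1.15*c - 0.46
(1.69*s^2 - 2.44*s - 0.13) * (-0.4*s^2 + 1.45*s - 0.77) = -0.676*s^4 + 3.4265*s^3 - 4.7873*s^2 + 1.6903*s + 0.1001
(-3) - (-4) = 1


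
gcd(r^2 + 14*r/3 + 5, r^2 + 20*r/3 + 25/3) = r + 5/3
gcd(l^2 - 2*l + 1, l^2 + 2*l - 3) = l - 1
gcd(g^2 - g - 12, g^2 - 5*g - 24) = g + 3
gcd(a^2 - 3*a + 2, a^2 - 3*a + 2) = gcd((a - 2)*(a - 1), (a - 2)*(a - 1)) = a^2 - 3*a + 2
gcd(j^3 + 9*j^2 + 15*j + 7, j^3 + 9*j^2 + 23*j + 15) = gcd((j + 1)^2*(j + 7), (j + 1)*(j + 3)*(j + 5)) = j + 1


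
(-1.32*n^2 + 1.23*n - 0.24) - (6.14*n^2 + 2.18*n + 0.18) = -7.46*n^2 - 0.95*n - 0.42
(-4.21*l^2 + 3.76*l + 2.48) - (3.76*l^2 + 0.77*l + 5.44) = -7.97*l^2 + 2.99*l - 2.96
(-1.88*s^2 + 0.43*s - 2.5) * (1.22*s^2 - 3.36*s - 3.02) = -2.2936*s^4 + 6.8414*s^3 + 1.1828*s^2 + 7.1014*s + 7.55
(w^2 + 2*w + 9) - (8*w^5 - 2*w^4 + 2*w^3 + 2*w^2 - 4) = -8*w^5 + 2*w^4 - 2*w^3 - w^2 + 2*w + 13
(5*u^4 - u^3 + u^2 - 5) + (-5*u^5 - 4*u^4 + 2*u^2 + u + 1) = -5*u^5 + u^4 - u^3 + 3*u^2 + u - 4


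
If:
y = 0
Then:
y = 0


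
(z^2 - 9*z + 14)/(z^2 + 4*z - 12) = (z - 7)/(z + 6)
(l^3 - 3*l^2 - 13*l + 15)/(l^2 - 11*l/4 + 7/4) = 4*(l^2 - 2*l - 15)/(4*l - 7)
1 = 1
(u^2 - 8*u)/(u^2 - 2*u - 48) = u/(u + 6)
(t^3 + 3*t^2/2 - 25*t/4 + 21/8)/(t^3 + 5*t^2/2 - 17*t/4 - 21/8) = (2*t - 1)/(2*t + 1)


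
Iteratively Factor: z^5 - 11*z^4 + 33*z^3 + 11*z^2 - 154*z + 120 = (z - 4)*(z^4 - 7*z^3 + 5*z^2 + 31*z - 30) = (z - 4)*(z - 1)*(z^3 - 6*z^2 - z + 30) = (z - 4)*(z - 3)*(z - 1)*(z^2 - 3*z - 10) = (z - 4)*(z - 3)*(z - 1)*(z + 2)*(z - 5)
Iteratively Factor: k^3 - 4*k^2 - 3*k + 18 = (k + 2)*(k^2 - 6*k + 9) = (k - 3)*(k + 2)*(k - 3)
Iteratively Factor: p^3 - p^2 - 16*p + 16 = (p - 4)*(p^2 + 3*p - 4) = (p - 4)*(p - 1)*(p + 4)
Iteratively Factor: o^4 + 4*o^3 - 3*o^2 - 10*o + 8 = (o + 2)*(o^3 + 2*o^2 - 7*o + 4) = (o - 1)*(o + 2)*(o^2 + 3*o - 4) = (o - 1)^2*(o + 2)*(o + 4)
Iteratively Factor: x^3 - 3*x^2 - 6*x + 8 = (x - 4)*(x^2 + x - 2) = (x - 4)*(x + 2)*(x - 1)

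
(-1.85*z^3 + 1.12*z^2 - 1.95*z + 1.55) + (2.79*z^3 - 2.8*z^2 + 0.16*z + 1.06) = 0.94*z^3 - 1.68*z^2 - 1.79*z + 2.61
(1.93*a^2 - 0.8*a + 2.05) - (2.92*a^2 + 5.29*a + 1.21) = -0.99*a^2 - 6.09*a + 0.84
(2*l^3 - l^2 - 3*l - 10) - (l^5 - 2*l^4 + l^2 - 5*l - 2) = -l^5 + 2*l^4 + 2*l^3 - 2*l^2 + 2*l - 8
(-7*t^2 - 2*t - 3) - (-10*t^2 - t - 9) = 3*t^2 - t + 6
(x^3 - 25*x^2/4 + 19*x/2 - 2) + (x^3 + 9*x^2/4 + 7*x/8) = 2*x^3 - 4*x^2 + 83*x/8 - 2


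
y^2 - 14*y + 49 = (y - 7)^2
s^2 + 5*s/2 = s*(s + 5/2)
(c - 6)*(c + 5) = c^2 - c - 30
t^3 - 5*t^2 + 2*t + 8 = (t - 4)*(t - 2)*(t + 1)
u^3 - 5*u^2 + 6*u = u*(u - 3)*(u - 2)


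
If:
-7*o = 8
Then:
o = -8/7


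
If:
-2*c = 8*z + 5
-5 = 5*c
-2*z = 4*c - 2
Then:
No Solution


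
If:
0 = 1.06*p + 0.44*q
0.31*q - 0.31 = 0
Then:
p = -0.42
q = 1.00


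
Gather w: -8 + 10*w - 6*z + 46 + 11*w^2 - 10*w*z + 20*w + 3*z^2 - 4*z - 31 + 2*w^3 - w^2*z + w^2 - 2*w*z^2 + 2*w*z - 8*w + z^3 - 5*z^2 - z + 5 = 2*w^3 + w^2*(12 - z) + w*(-2*z^2 - 8*z + 22) + z^3 - 2*z^2 - 11*z + 12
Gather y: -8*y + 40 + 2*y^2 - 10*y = 2*y^2 - 18*y + 40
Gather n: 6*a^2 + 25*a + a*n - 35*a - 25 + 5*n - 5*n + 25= 6*a^2 + a*n - 10*a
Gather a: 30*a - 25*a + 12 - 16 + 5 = 5*a + 1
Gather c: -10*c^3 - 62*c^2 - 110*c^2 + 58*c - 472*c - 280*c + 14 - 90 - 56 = -10*c^3 - 172*c^2 - 694*c - 132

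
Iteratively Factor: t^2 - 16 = (t + 4)*(t - 4)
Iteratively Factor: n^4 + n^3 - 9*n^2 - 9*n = (n)*(n^3 + n^2 - 9*n - 9) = n*(n + 3)*(n^2 - 2*n - 3) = n*(n - 3)*(n + 3)*(n + 1)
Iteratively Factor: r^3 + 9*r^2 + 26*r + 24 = (r + 3)*(r^2 + 6*r + 8) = (r + 3)*(r + 4)*(r + 2)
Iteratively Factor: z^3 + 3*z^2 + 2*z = (z)*(z^2 + 3*z + 2) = z*(z + 1)*(z + 2)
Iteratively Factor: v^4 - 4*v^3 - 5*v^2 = (v - 5)*(v^3 + v^2) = v*(v - 5)*(v^2 + v) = v^2*(v - 5)*(v + 1)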